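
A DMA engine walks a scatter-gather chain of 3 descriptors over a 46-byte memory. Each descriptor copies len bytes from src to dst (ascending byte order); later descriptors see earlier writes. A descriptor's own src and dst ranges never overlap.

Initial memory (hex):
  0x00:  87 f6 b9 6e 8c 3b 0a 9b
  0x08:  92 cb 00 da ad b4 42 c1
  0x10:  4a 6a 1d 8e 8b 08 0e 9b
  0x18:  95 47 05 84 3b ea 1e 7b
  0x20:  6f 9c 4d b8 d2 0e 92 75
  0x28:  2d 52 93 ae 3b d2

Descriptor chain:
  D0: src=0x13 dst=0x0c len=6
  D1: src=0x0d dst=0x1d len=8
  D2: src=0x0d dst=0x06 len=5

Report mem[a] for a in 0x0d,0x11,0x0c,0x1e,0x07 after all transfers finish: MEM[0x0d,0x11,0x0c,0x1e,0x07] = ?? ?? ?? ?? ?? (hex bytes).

  after D0: wrote 6B at 0x0c = 8e8b080e9b95
  after D1: wrote 8B at 0x1d = 8b080e9b951d8e8b
  after D2: wrote 5B at 0x06 = 8b080e9b95
query mem[0x0d]=0x8b, mem[0x11]=0x95, mem[0x0c]=0x8e, mem[0x1e]=0x08, mem[0x07]=0x08

MEM[0x0d,0x11,0x0c,0x1e,0x07] = 8b 95 8e 08 08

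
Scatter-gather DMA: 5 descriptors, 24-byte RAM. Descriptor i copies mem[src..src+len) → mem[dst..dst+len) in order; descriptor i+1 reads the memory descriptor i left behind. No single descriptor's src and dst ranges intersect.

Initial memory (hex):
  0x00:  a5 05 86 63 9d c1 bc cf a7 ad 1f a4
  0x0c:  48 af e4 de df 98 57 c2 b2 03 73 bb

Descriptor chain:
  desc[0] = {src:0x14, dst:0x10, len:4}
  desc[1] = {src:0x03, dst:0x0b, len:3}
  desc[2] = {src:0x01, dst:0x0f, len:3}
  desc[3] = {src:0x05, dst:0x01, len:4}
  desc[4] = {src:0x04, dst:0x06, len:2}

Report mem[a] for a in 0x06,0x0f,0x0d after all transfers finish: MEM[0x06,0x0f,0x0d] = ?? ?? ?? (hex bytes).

#0 dst[0x10+4] := {0xb2,0x03,0x73,0xbb}
#1 dst[0x0b+3] := {0x63,0x9d,0xc1}
#2 dst[0x0f+3] := {0x05,0x86,0x63}
#3 dst[0x01+4] := {0xc1,0xbc,0xcf,0xa7}
#4 dst[0x06+2] := {0xa7,0xc1}
query mem[0x06]=0xa7, mem[0x0f]=0x05, mem[0x0d]=0xc1

MEM[0x06,0x0f,0x0d] = a7 05 c1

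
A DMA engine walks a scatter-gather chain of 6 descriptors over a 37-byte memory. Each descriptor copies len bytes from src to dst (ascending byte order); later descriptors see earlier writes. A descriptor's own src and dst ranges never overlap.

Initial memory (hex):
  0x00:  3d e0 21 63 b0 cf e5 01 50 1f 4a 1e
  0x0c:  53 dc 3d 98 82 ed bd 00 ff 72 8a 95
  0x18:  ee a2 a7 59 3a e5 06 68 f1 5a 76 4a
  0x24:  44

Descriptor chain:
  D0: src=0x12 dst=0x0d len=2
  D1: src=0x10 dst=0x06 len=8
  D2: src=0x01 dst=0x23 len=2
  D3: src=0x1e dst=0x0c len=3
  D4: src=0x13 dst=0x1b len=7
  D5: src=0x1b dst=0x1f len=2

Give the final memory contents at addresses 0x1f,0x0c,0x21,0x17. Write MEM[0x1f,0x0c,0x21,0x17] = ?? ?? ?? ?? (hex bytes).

D0: mem[0x0d..0x0e] <- [bd 00]
D1: mem[0x06..0x0d] <- [82 ed bd 00 ff 72 8a 95]
D2: mem[0x23..0x24] <- [e0 21]
D3: mem[0x0c..0x0e] <- [06 68 f1]
D4: mem[0x1b..0x21] <- [00 ff 72 8a 95 ee a2]
D5: mem[0x1f..0x20] <- [00 ff]
query mem[0x1f]=0x00, mem[0x0c]=0x06, mem[0x21]=0xa2, mem[0x17]=0x95

MEM[0x1f,0x0c,0x21,0x17] = 00 06 a2 95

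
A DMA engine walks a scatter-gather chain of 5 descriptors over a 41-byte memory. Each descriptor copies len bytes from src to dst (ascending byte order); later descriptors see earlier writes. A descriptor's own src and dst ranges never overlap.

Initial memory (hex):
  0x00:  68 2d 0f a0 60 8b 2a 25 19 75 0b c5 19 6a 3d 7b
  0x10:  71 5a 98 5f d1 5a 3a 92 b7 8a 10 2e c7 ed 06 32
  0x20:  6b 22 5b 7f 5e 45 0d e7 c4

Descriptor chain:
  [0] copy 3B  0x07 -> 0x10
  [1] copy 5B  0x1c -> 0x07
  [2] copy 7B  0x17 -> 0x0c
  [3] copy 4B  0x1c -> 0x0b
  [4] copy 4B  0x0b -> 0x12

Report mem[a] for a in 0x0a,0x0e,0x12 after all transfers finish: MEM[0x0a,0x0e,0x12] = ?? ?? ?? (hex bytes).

MEM[0x0a,0x0e,0x12] = 32 32 c7

  after D0: wrote 3B at 0x10 = 251975
  after D1: wrote 5B at 0x07 = c7ed06326b
  after D2: wrote 7B at 0x0c = 92b78a102ec7ed
  after D3: wrote 4B at 0x0b = c7ed0632
  after D4: wrote 4B at 0x12 = c7ed0632
query mem[0x0a]=0x32, mem[0x0e]=0x32, mem[0x12]=0xc7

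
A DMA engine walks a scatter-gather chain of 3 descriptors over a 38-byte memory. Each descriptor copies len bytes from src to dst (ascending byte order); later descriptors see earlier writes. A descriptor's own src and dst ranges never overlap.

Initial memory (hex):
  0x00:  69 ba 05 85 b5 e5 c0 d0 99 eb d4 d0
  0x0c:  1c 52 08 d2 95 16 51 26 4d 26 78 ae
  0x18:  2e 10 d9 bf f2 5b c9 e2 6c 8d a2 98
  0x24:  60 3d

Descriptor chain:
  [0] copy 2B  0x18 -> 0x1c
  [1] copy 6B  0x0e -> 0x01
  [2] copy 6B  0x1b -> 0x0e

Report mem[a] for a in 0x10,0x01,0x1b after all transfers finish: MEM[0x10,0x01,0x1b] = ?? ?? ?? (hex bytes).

MEM[0x10,0x01,0x1b] = 10 08 bf

D0: mem[0x1c..0x1d] <- [2e 10]
D1: mem[0x01..0x06] <- [08 d2 95 16 51 26]
D2: mem[0x0e..0x13] <- [bf 2e 10 c9 e2 6c]
query mem[0x10]=0x10, mem[0x01]=0x08, mem[0x1b]=0xbf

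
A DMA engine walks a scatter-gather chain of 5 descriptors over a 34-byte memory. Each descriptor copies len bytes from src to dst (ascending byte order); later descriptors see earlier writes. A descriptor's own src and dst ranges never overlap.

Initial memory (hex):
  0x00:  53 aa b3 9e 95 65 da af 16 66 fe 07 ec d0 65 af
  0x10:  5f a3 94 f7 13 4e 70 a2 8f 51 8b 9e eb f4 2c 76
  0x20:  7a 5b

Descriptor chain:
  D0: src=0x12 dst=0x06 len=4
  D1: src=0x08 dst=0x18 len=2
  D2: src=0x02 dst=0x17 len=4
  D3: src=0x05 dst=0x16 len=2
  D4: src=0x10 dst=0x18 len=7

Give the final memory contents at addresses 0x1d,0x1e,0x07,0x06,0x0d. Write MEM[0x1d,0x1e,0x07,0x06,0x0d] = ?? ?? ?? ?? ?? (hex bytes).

D0: mem[0x06..0x09] <- [94 f7 13 4e]
D1: mem[0x18..0x19] <- [13 4e]
D2: mem[0x17..0x1a] <- [b3 9e 95 65]
D3: mem[0x16..0x17] <- [65 94]
D4: mem[0x18..0x1e] <- [5f a3 94 f7 13 4e 65]
query mem[0x1d]=0x4e, mem[0x1e]=0x65, mem[0x07]=0xf7, mem[0x06]=0x94, mem[0x0d]=0xd0

MEM[0x1d,0x1e,0x07,0x06,0x0d] = 4e 65 f7 94 d0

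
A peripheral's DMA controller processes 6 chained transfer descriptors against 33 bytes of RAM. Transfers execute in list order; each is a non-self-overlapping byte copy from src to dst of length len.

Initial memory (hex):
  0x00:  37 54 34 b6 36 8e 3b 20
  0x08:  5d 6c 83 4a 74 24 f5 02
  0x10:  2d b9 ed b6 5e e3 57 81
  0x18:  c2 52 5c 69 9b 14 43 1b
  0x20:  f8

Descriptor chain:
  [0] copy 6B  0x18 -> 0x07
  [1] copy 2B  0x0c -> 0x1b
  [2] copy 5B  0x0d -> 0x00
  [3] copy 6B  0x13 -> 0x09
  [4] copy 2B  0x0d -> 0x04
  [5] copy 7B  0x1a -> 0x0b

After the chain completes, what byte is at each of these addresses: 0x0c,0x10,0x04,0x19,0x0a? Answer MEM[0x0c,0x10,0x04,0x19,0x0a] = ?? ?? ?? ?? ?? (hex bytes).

#0 dst[0x07+6] := {0xc2,0x52,0x5c,0x69,0x9b,0x14}
#1 dst[0x1b+2] := {0x14,0x24}
#2 dst[0x00+5] := {0x24,0xf5,0x02,0x2d,0xb9}
#3 dst[0x09+6] := {0xb6,0x5e,0xe3,0x57,0x81,0xc2}
#4 dst[0x04+2] := {0x81,0xc2}
#5 dst[0x0b+7] := {0x5c,0x14,0x24,0x14,0x43,0x1b,0xf8}
query mem[0x0c]=0x14, mem[0x10]=0x1b, mem[0x04]=0x81, mem[0x19]=0x52, mem[0x0a]=0x5e

MEM[0x0c,0x10,0x04,0x19,0x0a] = 14 1b 81 52 5e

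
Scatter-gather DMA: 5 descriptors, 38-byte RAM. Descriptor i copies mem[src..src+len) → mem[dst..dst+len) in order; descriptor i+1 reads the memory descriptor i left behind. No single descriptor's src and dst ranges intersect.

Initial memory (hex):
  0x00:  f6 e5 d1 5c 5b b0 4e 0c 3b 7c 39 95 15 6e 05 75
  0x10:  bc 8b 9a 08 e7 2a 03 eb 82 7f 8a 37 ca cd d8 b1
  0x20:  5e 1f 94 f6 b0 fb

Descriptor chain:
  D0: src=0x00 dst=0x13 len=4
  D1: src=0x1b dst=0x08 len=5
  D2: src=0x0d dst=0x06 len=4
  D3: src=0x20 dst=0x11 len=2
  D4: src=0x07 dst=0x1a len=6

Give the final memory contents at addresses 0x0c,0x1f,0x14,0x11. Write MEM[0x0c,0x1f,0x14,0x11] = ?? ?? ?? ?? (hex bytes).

[0] 0x00->0x13 len=4 : f6 e5 d1 5c
[1] 0x1b->0x08 len=5 : 37 ca cd d8 b1
[2] 0x0d->0x06 len=4 : 6e 05 75 bc
[3] 0x20->0x11 len=2 : 5e 1f
[4] 0x07->0x1a len=6 : 05 75 bc cd d8 b1
query mem[0x0c]=0xb1, mem[0x1f]=0xb1, mem[0x14]=0xe5, mem[0x11]=0x5e

MEM[0x0c,0x1f,0x14,0x11] = b1 b1 e5 5e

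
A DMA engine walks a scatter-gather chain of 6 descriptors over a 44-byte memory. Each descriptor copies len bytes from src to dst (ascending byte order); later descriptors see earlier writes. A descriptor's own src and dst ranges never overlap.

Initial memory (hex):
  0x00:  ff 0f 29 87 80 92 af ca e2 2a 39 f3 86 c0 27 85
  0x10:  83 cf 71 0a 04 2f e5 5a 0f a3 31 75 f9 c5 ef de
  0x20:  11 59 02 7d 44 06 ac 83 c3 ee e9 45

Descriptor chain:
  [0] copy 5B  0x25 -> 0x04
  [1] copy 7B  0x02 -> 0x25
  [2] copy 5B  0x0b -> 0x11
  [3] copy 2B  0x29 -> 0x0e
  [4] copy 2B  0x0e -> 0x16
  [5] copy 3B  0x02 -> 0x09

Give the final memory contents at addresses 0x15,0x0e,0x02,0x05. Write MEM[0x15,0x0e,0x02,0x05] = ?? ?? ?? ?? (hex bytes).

MEM[0x15,0x0e,0x02,0x05] = 85 83 29 ac

#0 dst[0x04+5] := {0x06,0xac,0x83,0xc3,0xee}
#1 dst[0x25+7] := {0x29,0x87,0x06,0xac,0x83,0xc3,0xee}
#2 dst[0x11+5] := {0xf3,0x86,0xc0,0x27,0x85}
#3 dst[0x0e+2] := {0x83,0xc3}
#4 dst[0x16+2] := {0x83,0xc3}
#5 dst[0x09+3] := {0x29,0x87,0x06}
query mem[0x15]=0x85, mem[0x0e]=0x83, mem[0x02]=0x29, mem[0x05]=0xac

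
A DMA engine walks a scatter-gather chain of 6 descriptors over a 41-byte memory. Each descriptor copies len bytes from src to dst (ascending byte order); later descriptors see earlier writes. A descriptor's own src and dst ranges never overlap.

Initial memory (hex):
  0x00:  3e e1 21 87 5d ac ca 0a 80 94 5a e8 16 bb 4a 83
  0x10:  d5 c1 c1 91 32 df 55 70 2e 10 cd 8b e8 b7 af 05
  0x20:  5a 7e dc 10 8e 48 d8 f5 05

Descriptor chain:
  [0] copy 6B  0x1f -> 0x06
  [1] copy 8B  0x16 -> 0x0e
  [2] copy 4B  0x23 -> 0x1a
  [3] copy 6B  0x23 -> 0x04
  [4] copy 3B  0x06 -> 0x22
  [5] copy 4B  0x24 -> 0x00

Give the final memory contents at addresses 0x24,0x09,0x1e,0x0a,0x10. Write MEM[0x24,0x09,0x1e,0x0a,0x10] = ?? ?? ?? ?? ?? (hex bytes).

  after D0: wrote 6B at 0x06 = 055a7edc108e
  after D1: wrote 8B at 0x0e = 55702e10cd8be8b7
  after D2: wrote 4B at 0x1a = 108e48d8
  after D3: wrote 6B at 0x04 = 108e48d8f505
  after D4: wrote 3B at 0x22 = 48d8f5
  after D5: wrote 4B at 0x00 = f548d8f5
query mem[0x24]=0xf5, mem[0x09]=0x05, mem[0x1e]=0xaf, mem[0x0a]=0x10, mem[0x10]=0x2e

MEM[0x24,0x09,0x1e,0x0a,0x10] = f5 05 af 10 2e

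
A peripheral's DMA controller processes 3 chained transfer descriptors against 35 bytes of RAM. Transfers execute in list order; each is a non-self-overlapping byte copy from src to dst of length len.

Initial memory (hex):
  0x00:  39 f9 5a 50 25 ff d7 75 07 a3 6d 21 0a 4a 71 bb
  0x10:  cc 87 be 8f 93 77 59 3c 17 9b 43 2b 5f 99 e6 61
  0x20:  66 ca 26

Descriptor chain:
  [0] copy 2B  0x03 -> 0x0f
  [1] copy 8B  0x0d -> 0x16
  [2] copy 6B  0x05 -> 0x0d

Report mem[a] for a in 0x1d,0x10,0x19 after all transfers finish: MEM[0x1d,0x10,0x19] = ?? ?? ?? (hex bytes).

MEM[0x1d,0x10,0x19] = 93 07 25

#0 dst[0x0f+2] := {0x50,0x25}
#1 dst[0x16+8] := {0x4a,0x71,0x50,0x25,0x87,0xbe,0x8f,0x93}
#2 dst[0x0d+6] := {0xff,0xd7,0x75,0x07,0xa3,0x6d}
query mem[0x1d]=0x93, mem[0x10]=0x07, mem[0x19]=0x25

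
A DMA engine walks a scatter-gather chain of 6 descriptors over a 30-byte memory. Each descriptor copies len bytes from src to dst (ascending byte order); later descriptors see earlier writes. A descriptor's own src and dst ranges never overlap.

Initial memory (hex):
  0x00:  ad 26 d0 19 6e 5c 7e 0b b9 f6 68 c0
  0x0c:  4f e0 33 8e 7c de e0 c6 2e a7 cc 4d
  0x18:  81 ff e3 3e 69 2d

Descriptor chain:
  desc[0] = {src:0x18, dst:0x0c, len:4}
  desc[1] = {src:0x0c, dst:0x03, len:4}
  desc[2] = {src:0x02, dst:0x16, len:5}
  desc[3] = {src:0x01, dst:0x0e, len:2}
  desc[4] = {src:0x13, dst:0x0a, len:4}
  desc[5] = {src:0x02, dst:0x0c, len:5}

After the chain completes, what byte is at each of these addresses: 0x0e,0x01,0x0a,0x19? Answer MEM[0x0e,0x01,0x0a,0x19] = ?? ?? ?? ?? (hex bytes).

MEM[0x0e,0x01,0x0a,0x19] = ff 26 c6 e3

[0] 0x18->0x0c len=4 : 81 ff e3 3e
[1] 0x0c->0x03 len=4 : 81 ff e3 3e
[2] 0x02->0x16 len=5 : d0 81 ff e3 3e
[3] 0x01->0x0e len=2 : 26 d0
[4] 0x13->0x0a len=4 : c6 2e a7 d0
[5] 0x02->0x0c len=5 : d0 81 ff e3 3e
query mem[0x0e]=0xff, mem[0x01]=0x26, mem[0x0a]=0xc6, mem[0x19]=0xe3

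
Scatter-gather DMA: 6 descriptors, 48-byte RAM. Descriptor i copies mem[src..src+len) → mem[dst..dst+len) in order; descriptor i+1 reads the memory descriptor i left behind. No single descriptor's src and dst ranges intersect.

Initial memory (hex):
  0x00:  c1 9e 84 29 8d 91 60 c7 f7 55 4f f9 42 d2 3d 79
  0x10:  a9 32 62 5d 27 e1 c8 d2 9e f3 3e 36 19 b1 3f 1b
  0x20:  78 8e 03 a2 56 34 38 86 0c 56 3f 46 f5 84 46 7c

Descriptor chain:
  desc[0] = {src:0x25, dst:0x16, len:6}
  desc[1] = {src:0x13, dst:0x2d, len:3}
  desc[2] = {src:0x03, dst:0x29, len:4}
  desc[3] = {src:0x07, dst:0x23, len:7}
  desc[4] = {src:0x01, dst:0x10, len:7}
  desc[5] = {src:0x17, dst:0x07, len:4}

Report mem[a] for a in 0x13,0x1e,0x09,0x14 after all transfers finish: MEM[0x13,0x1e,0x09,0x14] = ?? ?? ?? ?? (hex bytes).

MEM[0x13,0x1e,0x09,0x14] = 8d 3f 0c 91

  after D0: wrote 6B at 0x16 = 3438860c563f
  after D1: wrote 3B at 0x2d = 5d27e1
  after D2: wrote 4B at 0x29 = 298d9160
  after D3: wrote 7B at 0x23 = c7f7554ff942d2
  after D4: wrote 7B at 0x10 = 9e84298d9160c7
  after D5: wrote 4B at 0x07 = 38860c56
query mem[0x13]=0x8d, mem[0x1e]=0x3f, mem[0x09]=0x0c, mem[0x14]=0x91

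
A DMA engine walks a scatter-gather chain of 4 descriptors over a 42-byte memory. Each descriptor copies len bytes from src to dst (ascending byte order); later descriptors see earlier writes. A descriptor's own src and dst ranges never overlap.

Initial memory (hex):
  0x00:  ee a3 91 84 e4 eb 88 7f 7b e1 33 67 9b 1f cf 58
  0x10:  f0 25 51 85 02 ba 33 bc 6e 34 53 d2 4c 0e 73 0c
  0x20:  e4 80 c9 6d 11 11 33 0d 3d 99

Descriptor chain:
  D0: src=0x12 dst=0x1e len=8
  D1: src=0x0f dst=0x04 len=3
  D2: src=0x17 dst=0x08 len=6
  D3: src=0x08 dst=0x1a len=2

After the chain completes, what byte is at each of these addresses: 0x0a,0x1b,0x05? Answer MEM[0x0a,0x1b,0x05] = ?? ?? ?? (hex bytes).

MEM[0x0a,0x1b,0x05] = 34 6e f0

D0: mem[0x1e..0x25] <- [51 85 02 ba 33 bc 6e 34]
D1: mem[0x04..0x06] <- [58 f0 25]
D2: mem[0x08..0x0d] <- [bc 6e 34 53 d2 4c]
D3: mem[0x1a..0x1b] <- [bc 6e]
query mem[0x0a]=0x34, mem[0x1b]=0x6e, mem[0x05]=0xf0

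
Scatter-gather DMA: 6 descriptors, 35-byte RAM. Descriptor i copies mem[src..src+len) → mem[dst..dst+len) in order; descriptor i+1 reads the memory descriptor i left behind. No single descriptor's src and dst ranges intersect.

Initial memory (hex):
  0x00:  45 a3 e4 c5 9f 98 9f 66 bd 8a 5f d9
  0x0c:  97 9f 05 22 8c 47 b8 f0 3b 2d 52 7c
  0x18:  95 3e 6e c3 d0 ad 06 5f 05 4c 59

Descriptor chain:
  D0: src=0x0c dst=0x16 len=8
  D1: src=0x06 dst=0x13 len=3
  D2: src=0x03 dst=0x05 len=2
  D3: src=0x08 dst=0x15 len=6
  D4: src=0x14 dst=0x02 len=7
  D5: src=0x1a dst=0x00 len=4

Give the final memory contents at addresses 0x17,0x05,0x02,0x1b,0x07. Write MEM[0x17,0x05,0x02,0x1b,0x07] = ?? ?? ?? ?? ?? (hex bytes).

MEM[0x17,0x05,0x02,0x1b,0x07] = 5f 5f b8 47 97

D0: mem[0x16..0x1d] <- [97 9f 05 22 8c 47 b8 f0]
D1: mem[0x13..0x15] <- [9f 66 bd]
D2: mem[0x05..0x06] <- [c5 9f]
D3: mem[0x15..0x1a] <- [bd 8a 5f d9 97 9f]
D4: mem[0x02..0x08] <- [66 bd 8a 5f d9 97 9f]
D5: mem[0x00..0x03] <- [9f 47 b8 f0]
query mem[0x17]=0x5f, mem[0x05]=0x5f, mem[0x02]=0xb8, mem[0x1b]=0x47, mem[0x07]=0x97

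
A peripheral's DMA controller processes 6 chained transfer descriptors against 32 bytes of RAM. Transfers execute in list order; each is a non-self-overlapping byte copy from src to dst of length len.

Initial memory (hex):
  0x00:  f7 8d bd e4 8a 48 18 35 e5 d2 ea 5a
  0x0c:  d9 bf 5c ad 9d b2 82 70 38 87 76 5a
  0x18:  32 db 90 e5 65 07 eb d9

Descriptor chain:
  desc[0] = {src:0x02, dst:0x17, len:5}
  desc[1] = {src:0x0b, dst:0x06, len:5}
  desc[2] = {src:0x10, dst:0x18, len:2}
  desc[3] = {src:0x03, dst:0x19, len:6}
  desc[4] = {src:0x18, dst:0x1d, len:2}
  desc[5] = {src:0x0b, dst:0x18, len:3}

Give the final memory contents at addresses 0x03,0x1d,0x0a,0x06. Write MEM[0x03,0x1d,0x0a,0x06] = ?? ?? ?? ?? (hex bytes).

[0] 0x02->0x17 len=5 : bd e4 8a 48 18
[1] 0x0b->0x06 len=5 : 5a d9 bf 5c ad
[2] 0x10->0x18 len=2 : 9d b2
[3] 0x03->0x19 len=6 : e4 8a 48 5a d9 bf
[4] 0x18->0x1d len=2 : 9d e4
[5] 0x0b->0x18 len=3 : 5a d9 bf
query mem[0x03]=0xe4, mem[0x1d]=0x9d, mem[0x0a]=0xad, mem[0x06]=0x5a

MEM[0x03,0x1d,0x0a,0x06] = e4 9d ad 5a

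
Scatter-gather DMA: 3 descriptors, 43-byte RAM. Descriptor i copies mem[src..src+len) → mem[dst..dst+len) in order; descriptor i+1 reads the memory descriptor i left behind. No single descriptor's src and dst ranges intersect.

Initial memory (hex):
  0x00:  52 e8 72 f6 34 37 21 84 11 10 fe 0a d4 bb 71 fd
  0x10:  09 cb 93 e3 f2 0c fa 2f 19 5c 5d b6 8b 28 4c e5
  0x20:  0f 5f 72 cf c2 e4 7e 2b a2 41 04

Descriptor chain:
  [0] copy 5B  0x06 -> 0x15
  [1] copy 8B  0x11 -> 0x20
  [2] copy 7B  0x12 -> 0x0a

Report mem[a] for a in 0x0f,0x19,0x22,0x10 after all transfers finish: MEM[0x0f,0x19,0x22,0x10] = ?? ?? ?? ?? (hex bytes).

D0: mem[0x15..0x19] <- [21 84 11 10 fe]
D1: mem[0x20..0x27] <- [cb 93 e3 f2 21 84 11 10]
D2: mem[0x0a..0x10] <- [93 e3 f2 21 84 11 10]
query mem[0x0f]=0x11, mem[0x19]=0xfe, mem[0x22]=0xe3, mem[0x10]=0x10

MEM[0x0f,0x19,0x22,0x10] = 11 fe e3 10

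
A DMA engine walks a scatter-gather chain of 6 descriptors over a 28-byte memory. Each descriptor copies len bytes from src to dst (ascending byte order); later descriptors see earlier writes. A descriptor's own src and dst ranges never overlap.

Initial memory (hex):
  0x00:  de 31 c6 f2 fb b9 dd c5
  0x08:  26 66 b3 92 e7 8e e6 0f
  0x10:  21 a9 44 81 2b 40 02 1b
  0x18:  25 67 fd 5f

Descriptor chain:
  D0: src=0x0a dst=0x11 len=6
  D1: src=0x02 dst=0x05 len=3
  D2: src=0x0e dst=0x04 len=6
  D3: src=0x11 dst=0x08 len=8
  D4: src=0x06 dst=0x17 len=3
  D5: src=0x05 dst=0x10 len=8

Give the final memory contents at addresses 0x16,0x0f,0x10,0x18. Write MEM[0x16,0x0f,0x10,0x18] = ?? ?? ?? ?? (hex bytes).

  after D0: wrote 6B at 0x11 = b392e78ee60f
  after D1: wrote 3B at 0x05 = c6f2fb
  after D2: wrote 6B at 0x04 = e60f21b392e7
  after D3: wrote 8B at 0x08 = b392e78ee60f1b25
  after D4: wrote 3B at 0x17 = 21b3b3
  after D5: wrote 8B at 0x10 = 0f21b3b392e78ee6
query mem[0x16]=0x8e, mem[0x0f]=0x25, mem[0x10]=0x0f, mem[0x18]=0xb3

MEM[0x16,0x0f,0x10,0x18] = 8e 25 0f b3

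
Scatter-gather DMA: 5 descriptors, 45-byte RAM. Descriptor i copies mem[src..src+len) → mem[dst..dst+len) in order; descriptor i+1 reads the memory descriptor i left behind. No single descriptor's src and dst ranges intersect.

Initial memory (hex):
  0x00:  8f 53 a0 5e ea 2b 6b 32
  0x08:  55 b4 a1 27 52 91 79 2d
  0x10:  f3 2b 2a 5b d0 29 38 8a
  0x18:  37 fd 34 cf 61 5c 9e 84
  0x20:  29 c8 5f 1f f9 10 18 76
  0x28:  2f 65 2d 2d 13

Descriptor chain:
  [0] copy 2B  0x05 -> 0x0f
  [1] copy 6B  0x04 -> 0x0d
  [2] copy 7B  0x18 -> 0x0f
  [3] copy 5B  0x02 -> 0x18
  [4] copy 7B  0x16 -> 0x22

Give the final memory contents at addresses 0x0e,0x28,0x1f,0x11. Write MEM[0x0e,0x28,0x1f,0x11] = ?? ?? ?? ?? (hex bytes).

D0: mem[0x0f..0x10] <- [2b 6b]
D1: mem[0x0d..0x12] <- [ea 2b 6b 32 55 b4]
D2: mem[0x0f..0x15] <- [37 fd 34 cf 61 5c 9e]
D3: mem[0x18..0x1c] <- [a0 5e ea 2b 6b]
D4: mem[0x22..0x28] <- [38 8a a0 5e ea 2b 6b]
query mem[0x0e]=0x2b, mem[0x28]=0x6b, mem[0x1f]=0x84, mem[0x11]=0x34

MEM[0x0e,0x28,0x1f,0x11] = 2b 6b 84 34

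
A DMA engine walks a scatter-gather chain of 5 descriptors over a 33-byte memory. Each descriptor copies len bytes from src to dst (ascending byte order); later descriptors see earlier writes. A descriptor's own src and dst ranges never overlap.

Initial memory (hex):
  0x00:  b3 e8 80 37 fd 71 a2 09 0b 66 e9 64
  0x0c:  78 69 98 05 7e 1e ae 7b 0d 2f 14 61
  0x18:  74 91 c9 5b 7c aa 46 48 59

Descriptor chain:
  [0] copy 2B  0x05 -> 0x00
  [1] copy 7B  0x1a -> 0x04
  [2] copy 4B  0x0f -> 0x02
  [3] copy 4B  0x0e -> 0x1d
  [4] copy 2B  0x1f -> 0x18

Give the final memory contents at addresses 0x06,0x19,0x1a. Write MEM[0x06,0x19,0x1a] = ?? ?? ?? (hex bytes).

#0 dst[0x00+2] := {0x71,0xa2}
#1 dst[0x04+7] := {0xc9,0x5b,0x7c,0xaa,0x46,0x48,0x59}
#2 dst[0x02+4] := {0x05,0x7e,0x1e,0xae}
#3 dst[0x1d+4] := {0x98,0x05,0x7e,0x1e}
#4 dst[0x18+2] := {0x7e,0x1e}
query mem[0x06]=0x7c, mem[0x19]=0x1e, mem[0x1a]=0xc9

MEM[0x06,0x19,0x1a] = 7c 1e c9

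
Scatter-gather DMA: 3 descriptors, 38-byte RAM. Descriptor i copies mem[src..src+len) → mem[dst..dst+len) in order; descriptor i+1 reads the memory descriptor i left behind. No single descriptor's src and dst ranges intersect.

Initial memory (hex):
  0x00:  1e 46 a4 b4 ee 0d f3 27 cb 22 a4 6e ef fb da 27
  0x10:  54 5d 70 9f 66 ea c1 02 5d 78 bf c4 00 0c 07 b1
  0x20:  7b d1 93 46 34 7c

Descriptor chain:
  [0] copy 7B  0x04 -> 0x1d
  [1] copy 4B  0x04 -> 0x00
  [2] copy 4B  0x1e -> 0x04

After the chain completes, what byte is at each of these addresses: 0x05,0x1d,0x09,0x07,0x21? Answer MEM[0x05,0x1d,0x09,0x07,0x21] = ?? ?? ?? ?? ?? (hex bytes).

MEM[0x05,0x1d,0x09,0x07,0x21] = f3 ee 22 cb cb

D0: mem[0x1d..0x23] <- [ee 0d f3 27 cb 22 a4]
D1: mem[0x00..0x03] <- [ee 0d f3 27]
D2: mem[0x04..0x07] <- [0d f3 27 cb]
query mem[0x05]=0xf3, mem[0x1d]=0xee, mem[0x09]=0x22, mem[0x07]=0xcb, mem[0x21]=0xcb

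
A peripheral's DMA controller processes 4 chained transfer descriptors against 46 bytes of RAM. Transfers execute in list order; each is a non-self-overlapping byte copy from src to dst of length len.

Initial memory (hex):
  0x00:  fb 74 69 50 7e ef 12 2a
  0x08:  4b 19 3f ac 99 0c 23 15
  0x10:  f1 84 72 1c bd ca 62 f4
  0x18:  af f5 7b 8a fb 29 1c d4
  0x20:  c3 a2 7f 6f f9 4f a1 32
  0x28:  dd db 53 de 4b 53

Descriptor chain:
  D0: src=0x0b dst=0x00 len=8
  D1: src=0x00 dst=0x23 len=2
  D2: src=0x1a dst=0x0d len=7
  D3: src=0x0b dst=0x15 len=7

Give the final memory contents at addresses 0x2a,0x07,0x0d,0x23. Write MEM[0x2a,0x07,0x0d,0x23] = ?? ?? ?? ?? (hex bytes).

MEM[0x2a,0x07,0x0d,0x23] = 53 72 7b ac

[0] 0x0b->0x00 len=8 : ac 99 0c 23 15 f1 84 72
[1] 0x00->0x23 len=2 : ac 99
[2] 0x1a->0x0d len=7 : 7b 8a fb 29 1c d4 c3
[3] 0x0b->0x15 len=7 : ac 99 7b 8a fb 29 1c
query mem[0x2a]=0x53, mem[0x07]=0x72, mem[0x0d]=0x7b, mem[0x23]=0xac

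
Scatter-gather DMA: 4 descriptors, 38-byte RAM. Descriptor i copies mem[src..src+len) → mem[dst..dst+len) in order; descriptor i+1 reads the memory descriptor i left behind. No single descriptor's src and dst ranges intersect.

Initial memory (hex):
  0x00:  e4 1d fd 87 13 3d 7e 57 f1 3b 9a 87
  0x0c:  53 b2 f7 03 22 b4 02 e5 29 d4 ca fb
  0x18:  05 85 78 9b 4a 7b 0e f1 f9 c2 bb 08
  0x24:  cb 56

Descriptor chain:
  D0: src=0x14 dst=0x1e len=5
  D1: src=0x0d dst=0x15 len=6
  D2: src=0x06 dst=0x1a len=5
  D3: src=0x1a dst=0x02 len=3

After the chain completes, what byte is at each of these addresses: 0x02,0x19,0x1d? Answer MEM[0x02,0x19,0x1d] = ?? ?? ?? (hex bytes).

  after D0: wrote 5B at 0x1e = 29d4cafb05
  after D1: wrote 6B at 0x15 = b2f70322b402
  after D2: wrote 5B at 0x1a = 7e57f13b9a
  after D3: wrote 3B at 0x02 = 7e57f1
query mem[0x02]=0x7e, mem[0x19]=0xb4, mem[0x1d]=0x3b

MEM[0x02,0x19,0x1d] = 7e b4 3b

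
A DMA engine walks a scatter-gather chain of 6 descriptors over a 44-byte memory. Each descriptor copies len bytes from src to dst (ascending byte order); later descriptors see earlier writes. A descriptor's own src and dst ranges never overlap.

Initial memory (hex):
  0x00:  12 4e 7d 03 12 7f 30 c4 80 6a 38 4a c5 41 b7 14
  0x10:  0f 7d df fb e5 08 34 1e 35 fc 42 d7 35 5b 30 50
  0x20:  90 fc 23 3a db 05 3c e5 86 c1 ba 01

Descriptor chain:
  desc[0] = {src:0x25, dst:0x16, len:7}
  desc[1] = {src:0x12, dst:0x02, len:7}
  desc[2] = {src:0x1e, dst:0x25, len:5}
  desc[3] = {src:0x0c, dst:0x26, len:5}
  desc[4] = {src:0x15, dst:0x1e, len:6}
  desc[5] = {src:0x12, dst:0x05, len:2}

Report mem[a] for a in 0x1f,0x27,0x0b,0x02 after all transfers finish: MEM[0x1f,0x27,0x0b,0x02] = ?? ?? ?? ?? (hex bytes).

MEM[0x1f,0x27,0x0b,0x02] = 05 41 4a df

  after D0: wrote 7B at 0x16 = 053ce586c1ba01
  after D1: wrote 7B at 0x02 = dffbe508053ce5
  after D2: wrote 5B at 0x25 = 305090fc23
  after D3: wrote 5B at 0x26 = c541b7140f
  after D4: wrote 6B at 0x1e = 08053ce586c1
  after D5: wrote 2B at 0x05 = dffb
query mem[0x1f]=0x05, mem[0x27]=0x41, mem[0x0b]=0x4a, mem[0x02]=0xdf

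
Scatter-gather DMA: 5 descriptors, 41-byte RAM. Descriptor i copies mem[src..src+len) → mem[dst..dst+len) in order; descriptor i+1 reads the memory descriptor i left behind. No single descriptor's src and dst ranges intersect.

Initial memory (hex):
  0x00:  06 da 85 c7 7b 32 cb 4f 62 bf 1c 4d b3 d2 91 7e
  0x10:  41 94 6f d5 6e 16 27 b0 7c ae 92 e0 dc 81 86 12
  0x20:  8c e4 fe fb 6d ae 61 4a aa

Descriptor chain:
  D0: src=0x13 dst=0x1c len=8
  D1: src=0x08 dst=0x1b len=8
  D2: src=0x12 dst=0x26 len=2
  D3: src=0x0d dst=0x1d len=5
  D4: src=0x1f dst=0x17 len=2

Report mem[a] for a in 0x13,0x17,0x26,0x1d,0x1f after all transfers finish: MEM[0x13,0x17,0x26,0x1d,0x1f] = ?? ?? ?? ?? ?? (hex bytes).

[0] 0x13->0x1c len=8 : d5 6e 16 27 b0 7c ae 92
[1] 0x08->0x1b len=8 : 62 bf 1c 4d b3 d2 91 7e
[2] 0x12->0x26 len=2 : 6f d5
[3] 0x0d->0x1d len=5 : d2 91 7e 41 94
[4] 0x1f->0x17 len=2 : 7e 41
query mem[0x13]=0xd5, mem[0x17]=0x7e, mem[0x26]=0x6f, mem[0x1d]=0xd2, mem[0x1f]=0x7e

MEM[0x13,0x17,0x26,0x1d,0x1f] = d5 7e 6f d2 7e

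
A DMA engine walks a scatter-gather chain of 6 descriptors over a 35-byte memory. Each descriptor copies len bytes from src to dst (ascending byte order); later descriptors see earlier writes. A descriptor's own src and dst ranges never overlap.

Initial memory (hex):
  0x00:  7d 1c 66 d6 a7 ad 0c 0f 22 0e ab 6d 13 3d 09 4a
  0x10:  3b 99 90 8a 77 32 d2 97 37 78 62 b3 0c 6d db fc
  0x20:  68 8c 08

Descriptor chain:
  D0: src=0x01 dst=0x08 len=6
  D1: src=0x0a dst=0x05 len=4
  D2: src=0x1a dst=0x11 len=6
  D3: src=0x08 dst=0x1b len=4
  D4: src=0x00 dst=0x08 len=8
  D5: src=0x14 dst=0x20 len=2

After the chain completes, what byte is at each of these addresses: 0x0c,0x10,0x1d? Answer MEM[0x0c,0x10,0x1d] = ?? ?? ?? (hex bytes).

#0 dst[0x08+6] := {0x1c,0x66,0xd6,0xa7,0xad,0x0c}
#1 dst[0x05+4] := {0xd6,0xa7,0xad,0x0c}
#2 dst[0x11+6] := {0x62,0xb3,0x0c,0x6d,0xdb,0xfc}
#3 dst[0x1b+4] := {0x0c,0x66,0xd6,0xa7}
#4 dst[0x08+8] := {0x7d,0x1c,0x66,0xd6,0xa7,0xd6,0xa7,0xad}
#5 dst[0x20+2] := {0x6d,0xdb}
query mem[0x0c]=0xa7, mem[0x10]=0x3b, mem[0x1d]=0xd6

MEM[0x0c,0x10,0x1d] = a7 3b d6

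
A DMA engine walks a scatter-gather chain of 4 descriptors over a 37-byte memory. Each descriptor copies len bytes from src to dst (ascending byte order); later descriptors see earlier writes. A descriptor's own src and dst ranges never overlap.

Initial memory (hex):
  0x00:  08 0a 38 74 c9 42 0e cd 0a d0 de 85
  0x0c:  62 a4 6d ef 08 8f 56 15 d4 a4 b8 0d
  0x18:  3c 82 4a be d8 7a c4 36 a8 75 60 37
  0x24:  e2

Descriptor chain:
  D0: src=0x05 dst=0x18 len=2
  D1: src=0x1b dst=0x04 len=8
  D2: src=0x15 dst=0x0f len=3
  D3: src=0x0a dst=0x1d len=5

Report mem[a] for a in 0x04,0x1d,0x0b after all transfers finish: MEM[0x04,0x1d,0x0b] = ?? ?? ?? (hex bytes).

[0] 0x05->0x18 len=2 : 42 0e
[1] 0x1b->0x04 len=8 : be d8 7a c4 36 a8 75 60
[2] 0x15->0x0f len=3 : a4 b8 0d
[3] 0x0a->0x1d len=5 : 75 60 62 a4 6d
query mem[0x04]=0xbe, mem[0x1d]=0x75, mem[0x0b]=0x60

MEM[0x04,0x1d,0x0b] = be 75 60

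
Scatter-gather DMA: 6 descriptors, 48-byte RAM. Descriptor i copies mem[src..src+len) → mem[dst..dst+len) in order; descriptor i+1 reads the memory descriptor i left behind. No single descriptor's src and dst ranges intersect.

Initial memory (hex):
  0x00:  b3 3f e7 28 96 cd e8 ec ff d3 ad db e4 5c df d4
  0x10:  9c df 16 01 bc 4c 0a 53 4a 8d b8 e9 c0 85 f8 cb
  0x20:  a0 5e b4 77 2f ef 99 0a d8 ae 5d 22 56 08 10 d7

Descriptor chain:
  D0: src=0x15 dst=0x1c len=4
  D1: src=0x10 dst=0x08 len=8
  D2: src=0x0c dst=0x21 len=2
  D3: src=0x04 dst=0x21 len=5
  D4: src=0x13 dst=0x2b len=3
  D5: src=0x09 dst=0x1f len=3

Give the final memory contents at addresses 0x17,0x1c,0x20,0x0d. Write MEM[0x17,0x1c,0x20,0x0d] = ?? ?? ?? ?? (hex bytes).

MEM[0x17,0x1c,0x20,0x0d] = 53 4c 16 4c

D0: mem[0x1c..0x1f] <- [4c 0a 53 4a]
D1: mem[0x08..0x0f] <- [9c df 16 01 bc 4c 0a 53]
D2: mem[0x21..0x22] <- [bc 4c]
D3: mem[0x21..0x25] <- [96 cd e8 ec 9c]
D4: mem[0x2b..0x2d] <- [01 bc 4c]
D5: mem[0x1f..0x21] <- [df 16 01]
query mem[0x17]=0x53, mem[0x1c]=0x4c, mem[0x20]=0x16, mem[0x0d]=0x4c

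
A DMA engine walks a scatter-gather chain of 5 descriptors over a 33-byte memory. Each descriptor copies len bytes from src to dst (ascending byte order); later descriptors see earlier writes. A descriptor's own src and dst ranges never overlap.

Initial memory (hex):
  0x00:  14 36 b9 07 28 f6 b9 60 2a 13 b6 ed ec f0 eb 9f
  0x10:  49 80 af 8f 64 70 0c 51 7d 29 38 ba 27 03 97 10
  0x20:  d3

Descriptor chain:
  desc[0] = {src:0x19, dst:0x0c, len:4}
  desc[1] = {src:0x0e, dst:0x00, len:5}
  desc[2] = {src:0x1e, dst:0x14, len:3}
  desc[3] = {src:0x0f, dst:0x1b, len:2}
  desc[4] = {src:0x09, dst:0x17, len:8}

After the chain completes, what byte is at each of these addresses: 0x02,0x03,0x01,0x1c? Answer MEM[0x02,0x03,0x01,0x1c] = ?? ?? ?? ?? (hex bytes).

#0 dst[0x0c+4] := {0x29,0x38,0xba,0x27}
#1 dst[0x00+5] := {0xba,0x27,0x49,0x80,0xaf}
#2 dst[0x14+3] := {0x97,0x10,0xd3}
#3 dst[0x1b+2] := {0x27,0x49}
#4 dst[0x17+8] := {0x13,0xb6,0xed,0x29,0x38,0xba,0x27,0x49}
query mem[0x02]=0x49, mem[0x03]=0x80, mem[0x01]=0x27, mem[0x1c]=0xba

MEM[0x02,0x03,0x01,0x1c] = 49 80 27 ba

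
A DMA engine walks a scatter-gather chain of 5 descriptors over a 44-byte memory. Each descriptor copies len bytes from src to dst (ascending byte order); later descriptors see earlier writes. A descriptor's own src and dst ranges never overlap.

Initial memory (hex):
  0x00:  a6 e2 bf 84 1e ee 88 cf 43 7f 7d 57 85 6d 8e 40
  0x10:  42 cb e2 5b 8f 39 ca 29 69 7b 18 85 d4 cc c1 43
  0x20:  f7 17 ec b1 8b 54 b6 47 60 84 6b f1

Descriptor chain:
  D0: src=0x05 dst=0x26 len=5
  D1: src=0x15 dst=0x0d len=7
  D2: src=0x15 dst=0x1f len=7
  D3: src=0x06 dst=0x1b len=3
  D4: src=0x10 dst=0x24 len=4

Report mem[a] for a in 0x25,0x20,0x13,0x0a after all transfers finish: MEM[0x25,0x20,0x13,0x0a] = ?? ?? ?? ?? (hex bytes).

[0] 0x05->0x26 len=5 : ee 88 cf 43 7f
[1] 0x15->0x0d len=7 : 39 ca 29 69 7b 18 85
[2] 0x15->0x1f len=7 : 39 ca 29 69 7b 18 85
[3] 0x06->0x1b len=3 : 88 cf 43
[4] 0x10->0x24 len=4 : 69 7b 18 85
query mem[0x25]=0x7b, mem[0x20]=0xca, mem[0x13]=0x85, mem[0x0a]=0x7d

MEM[0x25,0x20,0x13,0x0a] = 7b ca 85 7d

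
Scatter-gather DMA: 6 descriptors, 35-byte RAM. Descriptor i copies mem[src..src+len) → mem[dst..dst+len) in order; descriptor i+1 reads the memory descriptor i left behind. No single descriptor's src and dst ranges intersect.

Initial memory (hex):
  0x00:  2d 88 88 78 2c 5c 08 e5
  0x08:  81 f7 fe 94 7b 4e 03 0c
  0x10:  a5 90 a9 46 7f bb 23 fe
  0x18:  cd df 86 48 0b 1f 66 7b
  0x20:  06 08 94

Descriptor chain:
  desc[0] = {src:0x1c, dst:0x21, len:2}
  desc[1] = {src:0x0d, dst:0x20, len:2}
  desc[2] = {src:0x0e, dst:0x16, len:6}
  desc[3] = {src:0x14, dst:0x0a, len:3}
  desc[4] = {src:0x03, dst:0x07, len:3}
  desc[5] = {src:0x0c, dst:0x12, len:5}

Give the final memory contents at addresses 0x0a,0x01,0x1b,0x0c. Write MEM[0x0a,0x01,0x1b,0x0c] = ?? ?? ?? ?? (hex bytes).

#0 dst[0x21+2] := {0x0b,0x1f}
#1 dst[0x20+2] := {0x4e,0x03}
#2 dst[0x16+6] := {0x03,0x0c,0xa5,0x90,0xa9,0x46}
#3 dst[0x0a+3] := {0x7f,0xbb,0x03}
#4 dst[0x07+3] := {0x78,0x2c,0x5c}
#5 dst[0x12+5] := {0x03,0x4e,0x03,0x0c,0xa5}
query mem[0x0a]=0x7f, mem[0x01]=0x88, mem[0x1b]=0x46, mem[0x0c]=0x03

MEM[0x0a,0x01,0x1b,0x0c] = 7f 88 46 03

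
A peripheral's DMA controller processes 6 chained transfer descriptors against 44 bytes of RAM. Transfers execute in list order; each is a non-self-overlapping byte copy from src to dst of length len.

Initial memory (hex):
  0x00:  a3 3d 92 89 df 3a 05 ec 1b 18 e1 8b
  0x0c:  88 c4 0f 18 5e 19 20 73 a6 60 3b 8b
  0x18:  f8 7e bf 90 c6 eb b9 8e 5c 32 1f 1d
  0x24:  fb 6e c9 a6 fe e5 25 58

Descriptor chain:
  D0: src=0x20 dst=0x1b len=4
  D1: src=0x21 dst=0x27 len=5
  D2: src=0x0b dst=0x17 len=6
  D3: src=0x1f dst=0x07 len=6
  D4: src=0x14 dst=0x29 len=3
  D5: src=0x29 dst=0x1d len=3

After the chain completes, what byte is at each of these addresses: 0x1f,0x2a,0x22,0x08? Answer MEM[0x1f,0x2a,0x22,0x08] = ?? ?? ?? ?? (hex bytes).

  after D0: wrote 4B at 0x1b = 5c321f1d
  after D1: wrote 5B at 0x27 = 321f1dfb6e
  after D2: wrote 6B at 0x17 = 8b88c40f185e
  after D3: wrote 6B at 0x07 = 8e5c321f1dfb
  after D4: wrote 3B at 0x29 = a6603b
  after D5: wrote 3B at 0x1d = a6603b
query mem[0x1f]=0x3b, mem[0x2a]=0x60, mem[0x22]=0x1f, mem[0x08]=0x5c

MEM[0x1f,0x2a,0x22,0x08] = 3b 60 1f 5c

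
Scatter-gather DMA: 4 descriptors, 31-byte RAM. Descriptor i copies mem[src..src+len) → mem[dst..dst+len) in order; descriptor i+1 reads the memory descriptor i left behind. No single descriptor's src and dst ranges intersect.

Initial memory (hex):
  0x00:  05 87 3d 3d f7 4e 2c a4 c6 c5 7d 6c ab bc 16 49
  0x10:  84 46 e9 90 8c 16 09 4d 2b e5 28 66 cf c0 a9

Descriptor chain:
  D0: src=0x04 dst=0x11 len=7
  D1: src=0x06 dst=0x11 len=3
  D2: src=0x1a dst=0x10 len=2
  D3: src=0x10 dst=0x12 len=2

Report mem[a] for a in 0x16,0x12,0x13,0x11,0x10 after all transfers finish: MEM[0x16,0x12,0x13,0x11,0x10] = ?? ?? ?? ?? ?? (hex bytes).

  after D0: wrote 7B at 0x11 = f74e2ca4c6c57d
  after D1: wrote 3B at 0x11 = 2ca4c6
  after D2: wrote 2B at 0x10 = 2866
  after D3: wrote 2B at 0x12 = 2866
query mem[0x16]=0xc5, mem[0x12]=0x28, mem[0x13]=0x66, mem[0x11]=0x66, mem[0x10]=0x28

MEM[0x16,0x12,0x13,0x11,0x10] = c5 28 66 66 28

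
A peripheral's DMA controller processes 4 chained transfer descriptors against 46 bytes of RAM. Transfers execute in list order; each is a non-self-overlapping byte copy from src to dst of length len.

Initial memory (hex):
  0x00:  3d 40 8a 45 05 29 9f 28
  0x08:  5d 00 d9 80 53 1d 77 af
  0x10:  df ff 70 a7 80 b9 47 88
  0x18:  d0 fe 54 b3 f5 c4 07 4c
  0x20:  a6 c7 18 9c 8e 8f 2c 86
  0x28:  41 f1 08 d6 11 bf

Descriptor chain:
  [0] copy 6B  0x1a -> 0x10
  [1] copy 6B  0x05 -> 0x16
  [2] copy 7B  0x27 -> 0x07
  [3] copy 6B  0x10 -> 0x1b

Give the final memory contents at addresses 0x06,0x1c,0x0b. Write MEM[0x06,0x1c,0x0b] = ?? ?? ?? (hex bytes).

MEM[0x06,0x1c,0x0b] = 9f b3 d6

#0 dst[0x10+6] := {0x54,0xb3,0xf5,0xc4,0x07,0x4c}
#1 dst[0x16+6] := {0x29,0x9f,0x28,0x5d,0x00,0xd9}
#2 dst[0x07+7] := {0x86,0x41,0xf1,0x08,0xd6,0x11,0xbf}
#3 dst[0x1b+6] := {0x54,0xb3,0xf5,0xc4,0x07,0x4c}
query mem[0x06]=0x9f, mem[0x1c]=0xb3, mem[0x0b]=0xd6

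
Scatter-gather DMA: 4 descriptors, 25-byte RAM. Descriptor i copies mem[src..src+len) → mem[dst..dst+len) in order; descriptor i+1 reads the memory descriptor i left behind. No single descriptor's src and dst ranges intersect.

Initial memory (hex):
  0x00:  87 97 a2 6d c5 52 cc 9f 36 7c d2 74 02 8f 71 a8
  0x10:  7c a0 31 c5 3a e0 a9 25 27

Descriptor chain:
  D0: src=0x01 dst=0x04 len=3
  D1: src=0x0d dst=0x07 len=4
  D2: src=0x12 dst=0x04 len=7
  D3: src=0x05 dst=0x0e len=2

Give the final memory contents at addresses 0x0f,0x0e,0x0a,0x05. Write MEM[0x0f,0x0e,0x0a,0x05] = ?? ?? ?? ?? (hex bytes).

  after D0: wrote 3B at 0x04 = 97a26d
  after D1: wrote 4B at 0x07 = 8f71a87c
  after D2: wrote 7B at 0x04 = 31c53ae0a92527
  after D3: wrote 2B at 0x0e = c53a
query mem[0x0f]=0x3a, mem[0x0e]=0xc5, mem[0x0a]=0x27, mem[0x05]=0xc5

MEM[0x0f,0x0e,0x0a,0x05] = 3a c5 27 c5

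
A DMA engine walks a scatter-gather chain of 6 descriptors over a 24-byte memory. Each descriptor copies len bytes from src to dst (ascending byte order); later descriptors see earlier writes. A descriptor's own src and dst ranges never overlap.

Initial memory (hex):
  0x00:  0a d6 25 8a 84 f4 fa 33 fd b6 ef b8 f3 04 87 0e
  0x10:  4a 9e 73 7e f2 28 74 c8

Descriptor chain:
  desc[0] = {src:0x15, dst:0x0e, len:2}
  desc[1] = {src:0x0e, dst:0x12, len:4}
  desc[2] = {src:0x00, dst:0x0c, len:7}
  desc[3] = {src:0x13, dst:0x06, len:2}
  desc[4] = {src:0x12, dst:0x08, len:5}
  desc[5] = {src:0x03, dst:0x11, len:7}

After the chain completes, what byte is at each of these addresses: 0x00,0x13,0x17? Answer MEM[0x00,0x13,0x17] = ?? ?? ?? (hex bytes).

MEM[0x00,0x13,0x17] = 0a f4 74

  after D0: wrote 2B at 0x0e = 2874
  after D1: wrote 4B at 0x12 = 28744a9e
  after D2: wrote 7B at 0x0c = 0ad6258a84f4fa
  after D3: wrote 2B at 0x06 = 744a
  after D4: wrote 5B at 0x08 = fa744a9e74
  after D5: wrote 7B at 0x11 = 8a84f4744afa74
query mem[0x00]=0x0a, mem[0x13]=0xf4, mem[0x17]=0x74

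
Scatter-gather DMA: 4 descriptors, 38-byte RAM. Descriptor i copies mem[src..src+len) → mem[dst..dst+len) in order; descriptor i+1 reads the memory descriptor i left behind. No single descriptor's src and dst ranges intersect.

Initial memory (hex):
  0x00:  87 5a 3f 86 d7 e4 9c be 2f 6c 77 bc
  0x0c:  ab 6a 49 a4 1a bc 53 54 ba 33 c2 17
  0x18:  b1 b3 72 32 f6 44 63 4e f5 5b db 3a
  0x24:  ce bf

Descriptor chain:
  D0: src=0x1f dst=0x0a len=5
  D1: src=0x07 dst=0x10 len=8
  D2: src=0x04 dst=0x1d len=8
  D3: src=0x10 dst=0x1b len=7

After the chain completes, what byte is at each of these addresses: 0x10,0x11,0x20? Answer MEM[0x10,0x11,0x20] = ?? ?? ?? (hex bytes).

[0] 0x1f->0x0a len=5 : 4e f5 5b db 3a
[1] 0x07->0x10 len=8 : be 2f 6c 4e f5 5b db 3a
[2] 0x04->0x1d len=8 : d7 e4 9c be 2f 6c 4e f5
[3] 0x10->0x1b len=7 : be 2f 6c 4e f5 5b db
query mem[0x10]=0xbe, mem[0x11]=0x2f, mem[0x20]=0x5b

MEM[0x10,0x11,0x20] = be 2f 5b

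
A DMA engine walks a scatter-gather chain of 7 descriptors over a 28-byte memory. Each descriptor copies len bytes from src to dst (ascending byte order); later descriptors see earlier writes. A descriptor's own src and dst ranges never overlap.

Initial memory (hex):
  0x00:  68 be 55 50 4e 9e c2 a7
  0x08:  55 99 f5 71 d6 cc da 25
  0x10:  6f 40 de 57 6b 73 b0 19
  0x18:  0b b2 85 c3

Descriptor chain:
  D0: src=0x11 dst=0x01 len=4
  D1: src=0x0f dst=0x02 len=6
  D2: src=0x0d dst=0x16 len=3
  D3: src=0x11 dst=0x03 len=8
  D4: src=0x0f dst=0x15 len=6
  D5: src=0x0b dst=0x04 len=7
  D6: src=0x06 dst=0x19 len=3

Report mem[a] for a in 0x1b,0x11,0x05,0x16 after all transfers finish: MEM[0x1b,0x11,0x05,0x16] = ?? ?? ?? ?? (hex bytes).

D0: mem[0x01..0x04] <- [40 de 57 6b]
D1: mem[0x02..0x07] <- [25 6f 40 de 57 6b]
D2: mem[0x16..0x18] <- [cc da 25]
D3: mem[0x03..0x0a] <- [40 de 57 6b 73 cc da 25]
D4: mem[0x15..0x1a] <- [25 6f 40 de 57 6b]
D5: mem[0x04..0x0a] <- [71 d6 cc da 25 6f 40]
D6: mem[0x19..0x1b] <- [cc da 25]
query mem[0x1b]=0x25, mem[0x11]=0x40, mem[0x05]=0xd6, mem[0x16]=0x6f

MEM[0x1b,0x11,0x05,0x16] = 25 40 d6 6f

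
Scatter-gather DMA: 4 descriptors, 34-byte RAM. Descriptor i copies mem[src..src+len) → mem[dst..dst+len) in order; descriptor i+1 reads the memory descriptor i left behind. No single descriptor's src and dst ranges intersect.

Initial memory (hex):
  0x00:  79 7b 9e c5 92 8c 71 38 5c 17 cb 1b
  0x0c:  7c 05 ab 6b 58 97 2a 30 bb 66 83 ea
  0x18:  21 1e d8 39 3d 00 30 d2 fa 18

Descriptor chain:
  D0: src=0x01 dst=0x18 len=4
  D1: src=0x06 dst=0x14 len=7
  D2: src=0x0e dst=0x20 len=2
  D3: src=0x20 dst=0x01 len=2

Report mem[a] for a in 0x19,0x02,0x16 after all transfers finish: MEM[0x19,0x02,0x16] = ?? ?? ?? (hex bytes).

MEM[0x19,0x02,0x16] = 1b 6b 5c

#0 dst[0x18+4] := {0x7b,0x9e,0xc5,0x92}
#1 dst[0x14+7] := {0x71,0x38,0x5c,0x17,0xcb,0x1b,0x7c}
#2 dst[0x20+2] := {0xab,0x6b}
#3 dst[0x01+2] := {0xab,0x6b}
query mem[0x19]=0x1b, mem[0x02]=0x6b, mem[0x16]=0x5c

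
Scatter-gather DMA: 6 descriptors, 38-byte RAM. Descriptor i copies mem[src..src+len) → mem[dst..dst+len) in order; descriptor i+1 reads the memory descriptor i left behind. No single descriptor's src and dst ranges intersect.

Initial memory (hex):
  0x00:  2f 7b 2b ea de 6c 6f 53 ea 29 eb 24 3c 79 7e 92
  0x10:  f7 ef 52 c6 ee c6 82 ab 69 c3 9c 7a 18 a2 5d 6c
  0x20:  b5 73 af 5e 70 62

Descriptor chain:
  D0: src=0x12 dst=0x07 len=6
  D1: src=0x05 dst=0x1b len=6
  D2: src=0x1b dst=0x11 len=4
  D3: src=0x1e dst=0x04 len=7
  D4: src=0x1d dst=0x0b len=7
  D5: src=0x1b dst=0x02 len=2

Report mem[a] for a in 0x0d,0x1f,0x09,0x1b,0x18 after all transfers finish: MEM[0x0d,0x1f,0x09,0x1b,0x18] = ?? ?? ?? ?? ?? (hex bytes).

[0] 0x12->0x07 len=6 : 52 c6 ee c6 82 ab
[1] 0x05->0x1b len=6 : 6c 6f 52 c6 ee c6
[2] 0x1b->0x11 len=4 : 6c 6f 52 c6
[3] 0x1e->0x04 len=7 : c6 ee c6 73 af 5e 70
[4] 0x1d->0x0b len=7 : 52 c6 ee c6 73 af 5e
[5] 0x1b->0x02 len=2 : 6c 6f
query mem[0x0d]=0xee, mem[0x1f]=0xee, mem[0x09]=0x5e, mem[0x1b]=0x6c, mem[0x18]=0x69

MEM[0x0d,0x1f,0x09,0x1b,0x18] = ee ee 5e 6c 69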